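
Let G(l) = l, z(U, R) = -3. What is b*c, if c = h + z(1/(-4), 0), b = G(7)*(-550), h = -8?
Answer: 42350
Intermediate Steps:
b = -3850 (b = 7*(-550) = -3850)
c = -11 (c = -8 - 3 = -11)
b*c = -3850*(-11) = 42350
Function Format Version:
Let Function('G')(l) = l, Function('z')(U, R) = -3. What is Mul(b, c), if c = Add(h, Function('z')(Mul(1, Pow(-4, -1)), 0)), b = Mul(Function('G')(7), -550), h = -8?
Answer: 42350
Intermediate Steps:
b = -3850 (b = Mul(7, -550) = -3850)
c = -11 (c = Add(-8, -3) = -11)
Mul(b, c) = Mul(-3850, -11) = 42350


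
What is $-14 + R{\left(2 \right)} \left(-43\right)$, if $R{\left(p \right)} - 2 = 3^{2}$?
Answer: $-487$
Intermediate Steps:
$R{\left(p \right)} = 11$ ($R{\left(p \right)} = 2 + 3^{2} = 2 + 9 = 11$)
$-14 + R{\left(2 \right)} \left(-43\right) = -14 + 11 \left(-43\right) = -14 - 473 = -487$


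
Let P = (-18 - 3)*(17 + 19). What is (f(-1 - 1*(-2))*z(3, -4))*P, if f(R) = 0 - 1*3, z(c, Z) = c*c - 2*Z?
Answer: 38556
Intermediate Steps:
z(c, Z) = c² - 2*Z
f(R) = -3 (f(R) = 0 - 3 = -3)
P = -756 (P = -21*36 = -756)
(f(-1 - 1*(-2))*z(3, -4))*P = -3*(3² - 2*(-4))*(-756) = -3*(9 + 8)*(-756) = -3*17*(-756) = -51*(-756) = 38556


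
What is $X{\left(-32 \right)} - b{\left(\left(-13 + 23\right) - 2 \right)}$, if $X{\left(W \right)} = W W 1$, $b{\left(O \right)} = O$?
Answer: $1016$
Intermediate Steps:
$X{\left(W \right)} = W^{2}$ ($X{\left(W \right)} = W^{2} \cdot 1 = W^{2}$)
$X{\left(-32 \right)} - b{\left(\left(-13 + 23\right) - 2 \right)} = \left(-32\right)^{2} - \left(\left(-13 + 23\right) - 2\right) = 1024 - \left(10 - 2\right) = 1024 - 8 = 1016$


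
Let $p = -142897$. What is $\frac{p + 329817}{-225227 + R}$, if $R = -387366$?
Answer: $- \frac{186920}{612593} \approx -0.30513$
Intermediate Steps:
$\frac{p + 329817}{-225227 + R} = \frac{-142897 + 329817}{-225227 - 387366} = \frac{186920}{-612593} = 186920 \left(- \frac{1}{612593}\right) = - \frac{186920}{612593}$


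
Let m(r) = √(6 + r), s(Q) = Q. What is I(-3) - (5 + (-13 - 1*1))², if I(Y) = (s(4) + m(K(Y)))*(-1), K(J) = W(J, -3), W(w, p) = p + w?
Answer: -85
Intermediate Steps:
K(J) = -3 + J
I(Y) = -4 - √(3 + Y) (I(Y) = (4 + √(6 + (-3 + Y)))*(-1) = (4 + √(3 + Y))*(-1) = -4 - √(3 + Y))
I(-3) - (5 + (-13 - 1*1))² = (-4 - √(3 - 3)) - (5 + (-13 - 1*1))² = (-4 - √0) - (5 + (-13 - 1))² = (-4 - 1*0) - (5 - 14)² = (-4 + 0) - 1*(-9)² = -4 - 1*81 = -4 - 81 = -85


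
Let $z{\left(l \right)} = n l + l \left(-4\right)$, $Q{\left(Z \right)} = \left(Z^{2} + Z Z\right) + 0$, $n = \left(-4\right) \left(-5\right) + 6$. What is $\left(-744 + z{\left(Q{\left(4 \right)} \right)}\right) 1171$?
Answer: $-46840$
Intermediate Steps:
$n = 26$ ($n = 20 + 6 = 26$)
$Q{\left(Z \right)} = 2 Z^{2}$ ($Q{\left(Z \right)} = \left(Z^{2} + Z^{2}\right) + 0 = 2 Z^{2} + 0 = 2 Z^{2}$)
$z{\left(l \right)} = 22 l$ ($z{\left(l \right)} = 26 l + l \left(-4\right) = 26 l - 4 l = 22 l$)
$\left(-744 + z{\left(Q{\left(4 \right)} \right)}\right) 1171 = \left(-744 + 22 \cdot 2 \cdot 4^{2}\right) 1171 = \left(-744 + 22 \cdot 2 \cdot 16\right) 1171 = \left(-744 + 22 \cdot 32\right) 1171 = \left(-744 + 704\right) 1171 = \left(-40\right) 1171 = -46840$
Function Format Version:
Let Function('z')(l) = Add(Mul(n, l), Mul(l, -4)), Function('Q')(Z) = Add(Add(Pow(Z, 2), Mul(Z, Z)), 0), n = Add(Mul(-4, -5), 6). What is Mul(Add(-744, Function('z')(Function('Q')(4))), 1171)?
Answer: -46840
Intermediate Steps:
n = 26 (n = Add(20, 6) = 26)
Function('Q')(Z) = Mul(2, Pow(Z, 2)) (Function('Q')(Z) = Add(Add(Pow(Z, 2), Pow(Z, 2)), 0) = Add(Mul(2, Pow(Z, 2)), 0) = Mul(2, Pow(Z, 2)))
Function('z')(l) = Mul(22, l) (Function('z')(l) = Add(Mul(26, l), Mul(l, -4)) = Add(Mul(26, l), Mul(-4, l)) = Mul(22, l))
Mul(Add(-744, Function('z')(Function('Q')(4))), 1171) = Mul(Add(-744, Mul(22, Mul(2, Pow(4, 2)))), 1171) = Mul(Add(-744, Mul(22, Mul(2, 16))), 1171) = Mul(Add(-744, Mul(22, 32)), 1171) = Mul(Add(-744, 704), 1171) = Mul(-40, 1171) = -46840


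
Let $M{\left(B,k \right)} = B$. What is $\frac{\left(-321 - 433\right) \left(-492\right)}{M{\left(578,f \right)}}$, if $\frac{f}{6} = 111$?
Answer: $\frac{185484}{289} \approx 641.81$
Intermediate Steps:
$f = 666$ ($f = 6 \cdot 111 = 666$)
$\frac{\left(-321 - 433\right) \left(-492\right)}{M{\left(578,f \right)}} = \frac{\left(-321 - 433\right) \left(-492\right)}{578} = \left(-754\right) \left(-492\right) \frac{1}{578} = 370968 \cdot \frac{1}{578} = \frac{185484}{289}$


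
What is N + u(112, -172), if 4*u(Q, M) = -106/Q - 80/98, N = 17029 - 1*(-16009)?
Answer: 51802893/1568 ≈ 33038.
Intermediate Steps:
N = 33038 (N = 17029 + 16009 = 33038)
u(Q, M) = -10/49 - 53/(2*Q) (u(Q, M) = (-106/Q - 80/98)/4 = (-106/Q - 80*1/98)/4 = (-106/Q - 40/49)/4 = (-40/49 - 106/Q)/4 = -10/49 - 53/(2*Q))
N + u(112, -172) = 33038 + (1/98)*(-2597 - 20*112)/112 = 33038 + (1/98)*(1/112)*(-2597 - 2240) = 33038 + (1/98)*(1/112)*(-4837) = 33038 - 691/1568 = 51802893/1568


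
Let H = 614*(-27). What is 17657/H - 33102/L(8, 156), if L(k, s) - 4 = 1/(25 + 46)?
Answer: -12989114707/1574910 ≈ -8247.5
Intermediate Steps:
H = -16578
L(k, s) = 285/71 (L(k, s) = 4 + 1/(25 + 46) = 4 + 1/71 = 285/71)
17657/H - 33102/L(8, 156) = 17657/(-16578) - 33102/285/71 = 17657*(-1/16578) - 33102*71/285 = -17657/16578 - 783414/95 = -12989114707/1574910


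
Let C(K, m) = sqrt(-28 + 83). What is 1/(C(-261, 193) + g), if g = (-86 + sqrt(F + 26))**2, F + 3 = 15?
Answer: 1/(sqrt(55) + (86 - sqrt(38))**2) ≈ 0.00015671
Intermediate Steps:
F = 12 (F = -3 + 15 = 12)
C(K, m) = sqrt(55)
g = (-86 + sqrt(38))**2 (g = (-86 + sqrt(12 + 26))**2 = (-86 + sqrt(38))**2 ≈ 6373.7)
1/(C(-261, 193) + g) = 1/(sqrt(55) + (86 - sqrt(38))**2)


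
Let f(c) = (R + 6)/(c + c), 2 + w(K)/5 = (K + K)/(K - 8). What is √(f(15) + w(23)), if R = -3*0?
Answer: √1245/15 ≈ 2.3523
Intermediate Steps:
R = 0
w(K) = -10 + 10*K/(-8 + K) (w(K) = -10 + 5*((K + K)/(K - 8)) = -10 + 5*((2*K)/(-8 + K)) = -10 + 5*(2*K/(-8 + K)) = -10 + 10*K/(-8 + K))
f(c) = 3/c (f(c) = (0 + 6)/(c + c) = 6/((2*c)) = 6*(1/(2*c)) = 3/c)
√(f(15) + w(23)) = √(3/15 + 80/(-8 + 23)) = √(3*(1/15) + 80/15) = √(⅕ + 80*(1/15)) = √(⅕ + 16/3) = √(83/15) = √1245/15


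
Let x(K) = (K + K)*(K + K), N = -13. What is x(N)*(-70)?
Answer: -47320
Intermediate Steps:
x(K) = 4*K² (x(K) = (2*K)*(2*K) = 4*K²)
x(N)*(-70) = (4*(-13)²)*(-70) = (4*169)*(-70) = 676*(-70) = -47320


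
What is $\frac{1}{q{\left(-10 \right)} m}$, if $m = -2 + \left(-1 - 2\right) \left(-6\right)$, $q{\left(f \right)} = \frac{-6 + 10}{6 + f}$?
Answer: $- \frac{1}{16} \approx -0.0625$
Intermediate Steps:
$q{\left(f \right)} = \frac{4}{6 + f}$
$m = 16$ ($m = -2 - -18 = -2 + 18 = 16$)
$\frac{1}{q{\left(-10 \right)} m} = \frac{1}{\frac{4}{6 - 10} \cdot 16} = \frac{1}{\frac{4}{-4} \cdot 16} = \frac{1}{4 \left(- \frac{1}{4}\right) 16} = \frac{1}{\left(-1\right) 16} = \frac{1}{-16} = - \frac{1}{16}$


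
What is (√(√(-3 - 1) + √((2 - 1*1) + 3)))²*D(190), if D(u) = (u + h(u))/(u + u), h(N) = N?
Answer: 2 + 2*I ≈ 2.0 + 2.0*I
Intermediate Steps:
D(u) = 1 (D(u) = (u + u)/(u + u) = (2*u)/((2*u)) = (2*u)*(1/(2*u)) = 1)
(√(√(-3 - 1) + √((2 - 1*1) + 3)))²*D(190) = (√(√(-3 - 1) + √((2 - 1*1) + 3)))²*1 = (√(√(-4) + √((2 - 1) + 3)))²*1 = (√(2*I + √(1 + 3)))²*1 = (√(2*I + √4))²*1 = (√(2*I + 2))²*1 = (√(2 + 2*I))²*1 = (2 + 2*I)*1 = 2 + 2*I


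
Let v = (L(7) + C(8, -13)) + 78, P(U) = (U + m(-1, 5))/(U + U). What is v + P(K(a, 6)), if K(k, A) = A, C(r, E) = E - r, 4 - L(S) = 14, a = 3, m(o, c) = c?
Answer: 575/12 ≈ 47.917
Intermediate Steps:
L(S) = -10 (L(S) = 4 - 1*14 = 4 - 14 = -10)
P(U) = (5 + U)/(2*U) (P(U) = (U + 5)/(U + U) = (5 + U)/((2*U)) = (5 + U)*(1/(2*U)) = (5 + U)/(2*U))
v = 47 (v = (-10 + (-13 - 1*8)) + 78 = (-10 + (-13 - 8)) + 78 = (-10 - 21) + 78 = -31 + 78 = 47)
v + P(K(a, 6)) = 47 + (½)*(5 + 6)/6 = 47 + (½)*(⅙)*11 = 47 + 11/12 = 575/12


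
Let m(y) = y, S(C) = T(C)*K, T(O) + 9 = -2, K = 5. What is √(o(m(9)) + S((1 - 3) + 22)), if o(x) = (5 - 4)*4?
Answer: I*√51 ≈ 7.1414*I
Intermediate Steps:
T(O) = -11 (T(O) = -9 - 2 = -11)
S(C) = -55 (S(C) = -11*5 = -55)
o(x) = 4 (o(x) = 1*4 = 4)
√(o(m(9)) + S((1 - 3) + 22)) = √(4 - 55) = √(-51) = I*√51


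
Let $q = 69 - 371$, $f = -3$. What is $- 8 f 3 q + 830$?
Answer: $-20914$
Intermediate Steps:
$q = -302$ ($q = 69 - 371 = -302$)
$- 8 f 3 q + 830 = \left(-8\right) \left(-3\right) 3 \left(-302\right) + 830 = 24 \cdot 3 \left(-302\right) + 830 = 72 \left(-302\right) + 830 = -21744 + 830 = -20914$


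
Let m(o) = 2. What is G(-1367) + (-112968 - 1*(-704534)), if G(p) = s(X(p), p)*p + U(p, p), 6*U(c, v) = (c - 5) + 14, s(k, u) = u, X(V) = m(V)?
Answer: 7380086/3 ≈ 2.4600e+6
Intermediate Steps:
X(V) = 2
U(c, v) = 3/2 + c/6 (U(c, v) = ((c - 5) + 14)/6 = ((-5 + c) + 14)/6 = (9 + c)/6 = 3/2 + c/6)
G(p) = 3/2 + p**2 + p/6 (G(p) = p*p + (3/2 + p/6) = p**2 + (3/2 + p/6) = 3/2 + p**2 + p/6)
G(-1367) + (-112968 - 1*(-704534)) = (3/2 + (-1367)**2 + (1/6)*(-1367)) + (-112968 - 1*(-704534)) = (3/2 + 1868689 - 1367/6) + (-112968 + 704534) = 5605388/3 + 591566 = 7380086/3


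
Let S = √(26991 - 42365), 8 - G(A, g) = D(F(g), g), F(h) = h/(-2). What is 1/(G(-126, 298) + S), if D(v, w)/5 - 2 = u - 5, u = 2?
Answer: 13/15543 - I*√15374/15543 ≈ 0.00083639 - 0.0079774*I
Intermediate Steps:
F(h) = -h/2 (F(h) = h*(-½) = -h/2)
D(v, w) = -5 (D(v, w) = 10 + 5*(2 - 5) = 10 + 5*(-3) = 10 - 15 = -5)
G(A, g) = 13 (G(A, g) = 8 - 1*(-5) = 8 + 5 = 13)
S = I*√15374 (S = √(-15374) = I*√15374 ≈ 123.99*I)
1/(G(-126, 298) + S) = 1/(13 + I*√15374)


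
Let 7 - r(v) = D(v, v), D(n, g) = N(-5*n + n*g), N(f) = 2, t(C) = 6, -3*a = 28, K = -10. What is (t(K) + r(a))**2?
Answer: 121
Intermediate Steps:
a = -28/3 (a = -1/3*28 = -28/3 ≈ -9.3333)
D(n, g) = 2
r(v) = 5 (r(v) = 7 - 1*2 = 7 - 2 = 5)
(t(K) + r(a))**2 = (6 + 5)**2 = 11**2 = 121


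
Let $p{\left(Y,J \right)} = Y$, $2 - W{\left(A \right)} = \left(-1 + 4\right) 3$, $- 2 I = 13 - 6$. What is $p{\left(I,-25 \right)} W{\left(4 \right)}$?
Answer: $\frac{49}{2} \approx 24.5$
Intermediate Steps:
$I = - \frac{7}{2}$ ($I = - \frac{13 - 6}{2} = \left(- \frac{1}{2}\right) 7 = - \frac{7}{2} \approx -3.5$)
$W{\left(A \right)} = -7$ ($W{\left(A \right)} = 2 - \left(-1 + 4\right) 3 = 2 - 3 \cdot 3 = 2 - 9 = -7$)
$p{\left(I,-25 \right)} W{\left(4 \right)} = \left(- \frac{7}{2}\right) \left(-7\right) = \frac{49}{2}$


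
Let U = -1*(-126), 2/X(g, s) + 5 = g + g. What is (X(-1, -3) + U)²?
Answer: 774400/49 ≈ 15804.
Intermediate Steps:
X(g, s) = 2/(-5 + 2*g) (X(g, s) = 2/(-5 + (g + g)) = 2/(-5 + 2*g))
U = 126
(X(-1, -3) + U)² = (2/(-5 + 2*(-1)) + 126)² = (2/(-5 - 2) + 126)² = (2/(-7) + 126)² = (2*(-⅐) + 126)² = (-2/7 + 126)² = (880/7)² = 774400/49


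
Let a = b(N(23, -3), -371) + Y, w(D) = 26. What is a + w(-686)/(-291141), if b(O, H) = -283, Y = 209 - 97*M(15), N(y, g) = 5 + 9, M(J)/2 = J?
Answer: -868764770/291141 ≈ -2984.0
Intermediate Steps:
M(J) = 2*J
N(y, g) = 14
Y = -2701 (Y = 209 - 194*15 = 209 - 97*30 = 209 - 2910 = -2701)
a = -2984 (a = -283 - 2701 = -2984)
a + w(-686)/(-291141) = -2984 + 26/(-291141) = -2984 + 26*(-1/291141) = -2984 - 26/291141 = -868764770/291141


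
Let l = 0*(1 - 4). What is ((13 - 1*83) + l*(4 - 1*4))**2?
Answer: 4900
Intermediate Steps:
l = 0 (l = 0*(-3) = 0)
((13 - 1*83) + l*(4 - 1*4))**2 = ((13 - 1*83) + 0*(4 - 1*4))**2 = ((13 - 83) + 0*(4 - 4))**2 = (-70 + 0*0)**2 = (-70 + 0)**2 = (-70)**2 = 4900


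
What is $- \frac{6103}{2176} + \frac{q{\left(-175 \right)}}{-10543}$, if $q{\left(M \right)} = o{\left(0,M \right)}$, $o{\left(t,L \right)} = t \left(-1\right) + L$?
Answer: $- \frac{3762537}{1349504} \approx -2.7881$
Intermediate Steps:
$o{\left(t,L \right)} = L - t$ ($o{\left(t,L \right)} = - t + L = L - t$)
$q{\left(M \right)} = M$ ($q{\left(M \right)} = M - 0 = M + 0 = M$)
$- \frac{6103}{2176} + \frac{q{\left(-175 \right)}}{-10543} = - \frac{6103}{2176} - \frac{175}{-10543} = \left(-6103\right) \frac{1}{2176} - - \frac{175}{10543} = - \frac{359}{128} + \frac{175}{10543} = - \frac{3762537}{1349504}$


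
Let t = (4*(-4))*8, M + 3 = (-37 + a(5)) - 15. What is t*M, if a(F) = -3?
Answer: 7424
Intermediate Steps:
M = -58 (M = -3 + ((-37 - 3) - 15) = -3 + (-40 - 15) = -3 - 55 = -58)
t = -128 (t = -16*8 = -128)
t*M = -128*(-58) = 7424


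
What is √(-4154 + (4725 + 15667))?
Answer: √16238 ≈ 127.43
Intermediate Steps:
√(-4154 + (4725 + 15667)) = √(-4154 + 20392) = √16238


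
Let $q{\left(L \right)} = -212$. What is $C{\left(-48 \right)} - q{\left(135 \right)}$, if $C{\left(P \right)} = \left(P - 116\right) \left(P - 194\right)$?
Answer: $39900$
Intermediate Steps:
$C{\left(P \right)} = \left(-194 + P\right) \left(-116 + P\right)$ ($C{\left(P \right)} = \left(-116 + P\right) \left(-194 + P\right) = \left(-194 + P\right) \left(-116 + P\right)$)
$C{\left(-48 \right)} - q{\left(135 \right)} = \left(22504 + \left(-48\right)^{2} - -14880\right) - -212 = \left(22504 + 2304 + 14880\right) + 212 = 39688 + 212 = 39900$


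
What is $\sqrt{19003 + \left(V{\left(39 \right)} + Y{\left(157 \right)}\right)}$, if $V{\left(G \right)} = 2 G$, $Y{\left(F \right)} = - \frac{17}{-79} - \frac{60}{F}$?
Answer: $\frac{6 \sqrt{81535796431}}{12403} \approx 138.13$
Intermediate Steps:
$Y{\left(F \right)} = \frac{17}{79} - \frac{60}{F}$ ($Y{\left(F \right)} = \left(-17\right) \left(- \frac{1}{79}\right) - \frac{60}{F} = \frac{17}{79} - \frac{60}{F}$)
$\sqrt{19003 + \left(V{\left(39 \right)} + Y{\left(157 \right)}\right)} = \sqrt{19003 + \left(2 \cdot 39 + \left(\frac{17}{79} - \frac{60}{157}\right)\right)} = \sqrt{19003 + \left(78 + \left(\frac{17}{79} - \frac{60}{157}\right)\right)} = \sqrt{19003 + \left(78 - \frac{2071}{12403}\right)} = \sqrt{19003 + \frac{965363}{12403}} = \sqrt{\frac{236659572}{12403}} = \frac{6 \sqrt{81535796431}}{12403}$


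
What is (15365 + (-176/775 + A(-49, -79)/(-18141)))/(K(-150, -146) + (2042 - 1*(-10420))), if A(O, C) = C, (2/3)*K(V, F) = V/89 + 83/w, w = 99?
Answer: 422962517159072/343019714538125 ≈ 1.2331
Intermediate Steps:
K(V, F) = 83/66 + 3*V/178 (K(V, F) = 3*(V/89 + 83/99)/2 = 3*(83/99 + V/89)/2 = 83/66 + 3*V/178)
(15365 + (-176/775 + A(-49, -79)/(-18141)))/(K(-150, -146) + (2042 - 1*(-10420))) = (15365 + (-176/775 - 79/(-18141)))/((83/66 + (3/178)*(-150)) + (2042 - 1*(-10420))) = (15365 + (-176*1/775 - 79*(-1/18141)))/((83/66 - 225/89) + (2042 + 10420)) = (15365 + (-176/775 + 79/18141))/(-7463/5874 + 12462) = (15365 - 3131591/14059275)/(73194325/5874) = (216017628784/14059275)*(5874/73194325) = 422962517159072/343019714538125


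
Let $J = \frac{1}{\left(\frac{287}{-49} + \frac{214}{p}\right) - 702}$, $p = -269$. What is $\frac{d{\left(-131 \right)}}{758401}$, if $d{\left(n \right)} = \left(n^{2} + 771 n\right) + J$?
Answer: $- \frac{111875511003}{1012004985593} \approx -0.11055$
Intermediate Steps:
$J = - \frac{1883}{1334393}$ ($J = \frac{1}{\left(\frac{287}{-49} + \frac{214}{-269}\right) - 702} = \frac{1}{\left(287 \left(- \frac{1}{49}\right) + 214 \left(- \frac{1}{269}\right)\right) - 702} = \frac{1}{\left(- \frac{41}{7} - \frac{214}{269}\right) - 702} = \frac{1}{- \frac{12527}{1883} - 702} = \frac{1}{- \frac{1334393}{1883}} = - \frac{1883}{1334393} \approx -0.0014111$)
$d{\left(n \right)} = - \frac{1883}{1334393} + n^{2} + 771 n$ ($d{\left(n \right)} = \left(n^{2} + 771 n\right) - \frac{1883}{1334393} = - \frac{1883}{1334393} + n^{2} + 771 n$)
$\frac{d{\left(-131 \right)}}{758401} = \frac{- \frac{1883}{1334393} + \left(-131\right)^{2} + 771 \left(-131\right)}{758401} = \left(- \frac{1883}{1334393} + 17161 - 101001\right) \frac{1}{758401} = \left(- \frac{111875511003}{1334393}\right) \frac{1}{758401} = - \frac{111875511003}{1012004985593}$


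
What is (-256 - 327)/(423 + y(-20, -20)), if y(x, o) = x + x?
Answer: -583/383 ≈ -1.5222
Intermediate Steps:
y(x, o) = 2*x
(-256 - 327)/(423 + y(-20, -20)) = (-256 - 327)/(423 + 2*(-20)) = -583/(423 - 40) = -583/383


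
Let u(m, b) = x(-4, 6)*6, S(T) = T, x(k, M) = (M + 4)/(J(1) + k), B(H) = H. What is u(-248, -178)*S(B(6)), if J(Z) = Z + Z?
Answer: -180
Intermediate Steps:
J(Z) = 2*Z
x(k, M) = (4 + M)/(2 + k) (x(k, M) = (M + 4)/(2*1 + k) = (4 + M)/(2 + k))
u(m, b) = -30 (u(m, b) = ((4 + 6)/(2 - 4))*6 = (10/(-2))*6 = -½*10*6 = -5*6 = -30)
u(-248, -178)*S(B(6)) = -30*6 = -180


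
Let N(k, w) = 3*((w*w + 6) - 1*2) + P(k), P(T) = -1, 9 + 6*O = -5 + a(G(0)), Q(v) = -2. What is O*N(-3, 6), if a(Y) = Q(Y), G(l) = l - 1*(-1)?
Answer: -952/3 ≈ -317.33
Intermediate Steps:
G(l) = 1 + l (G(l) = l + 1 = 1 + l)
a(Y) = -2
O = -8/3 (O = -3/2 + (-5 - 2)/6 = -3/2 + (⅙)*(-7) = -3/2 - 7/6 = -8/3 ≈ -2.6667)
N(k, w) = 11 + 3*w² (N(k, w) = 3*((w*w + 6) - 1*2) - 1 = 3*((w² + 6) - 2) - 1 = 3*((6 + w²) - 2) - 1 = 3*(4 + w²) - 1 = (12 + 3*w²) - 1 = 11 + 3*w²)
O*N(-3, 6) = -8*(11 + 3*6²)/3 = -8*(11 + 3*36)/3 = -8*(11 + 108)/3 = -8/3*119 = -952/3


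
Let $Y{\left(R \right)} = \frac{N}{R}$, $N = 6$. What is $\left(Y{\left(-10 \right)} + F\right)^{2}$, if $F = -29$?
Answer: $\frac{21904}{25} \approx 876.16$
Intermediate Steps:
$Y{\left(R \right)} = \frac{6}{R}$
$\left(Y{\left(-10 \right)} + F\right)^{2} = \left(\frac{6}{-10} - 29\right)^{2} = \left(6 \left(- \frac{1}{10}\right) - 29\right)^{2} = \left(- \frac{3}{5} - 29\right)^{2} = \left(- \frac{148}{5}\right)^{2} = \frac{21904}{25}$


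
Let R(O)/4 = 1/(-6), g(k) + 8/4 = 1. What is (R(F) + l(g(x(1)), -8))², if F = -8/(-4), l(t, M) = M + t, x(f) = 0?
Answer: 841/9 ≈ 93.444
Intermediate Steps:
g(k) = -1 (g(k) = -2 + 1 = -1)
F = 2 (F = -8*(-¼) = 2)
R(O) = -⅔ (R(O) = 4/(-6) = 4*(-⅙) = -⅔)
(R(F) + l(g(x(1)), -8))² = (-⅔ + (-8 - 1))² = (-⅔ - 9)² = (-29/3)² = 841/9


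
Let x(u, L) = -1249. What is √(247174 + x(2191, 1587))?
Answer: 15*√1093 ≈ 495.91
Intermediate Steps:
√(247174 + x(2191, 1587)) = √(247174 - 1249) = √245925 = 15*√1093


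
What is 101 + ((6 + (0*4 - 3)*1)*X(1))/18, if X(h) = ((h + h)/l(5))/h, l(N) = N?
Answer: 1516/15 ≈ 101.07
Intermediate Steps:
X(h) = ⅖ (X(h) = ((h + h)/5)/h = ((2*h)*(⅕))/h = (2*h/5)/h = ⅖)
101 + ((6 + (0*4 - 3)*1)*X(1))/18 = 101 + ((6 + (0*4 - 3)*1)*(⅖))/18 = 101 + ((6 + (0 - 3)*1)*(⅖))/18 = 101 + ((6 - 3*1)*(⅖))/18 = 101 + ((6 - 3)*(⅖))/18 = 101 + (3*(⅖))/18 = 101 + (1/18)*(6/5) = 101 + 1/15 = 1516/15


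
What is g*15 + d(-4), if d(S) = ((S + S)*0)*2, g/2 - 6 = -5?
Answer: 30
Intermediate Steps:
g = 2 (g = 12 + 2*(-5) = 12 - 10 = 2)
d(S) = 0 (d(S) = ((2*S)*0)*2 = 0*2 = 0)
g*15 + d(-4) = 2*15 + 0 = 30 + 0 = 30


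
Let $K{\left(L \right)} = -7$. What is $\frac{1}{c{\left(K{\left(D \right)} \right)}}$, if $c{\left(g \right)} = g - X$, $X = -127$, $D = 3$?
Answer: $\frac{1}{120} \approx 0.0083333$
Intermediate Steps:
$c{\left(g \right)} = 127 + g$ ($c{\left(g \right)} = g - -127 = g + 127 = 127 + g$)
$\frac{1}{c{\left(K{\left(D \right)} \right)}} = \frac{1}{127 - 7} = \frac{1}{120}$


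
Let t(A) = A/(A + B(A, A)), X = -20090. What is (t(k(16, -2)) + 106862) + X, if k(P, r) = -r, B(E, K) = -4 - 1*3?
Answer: 433858/5 ≈ 86772.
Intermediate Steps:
B(E, K) = -7 (B(E, K) = -4 - 3 = -7)
t(A) = A/(-7 + A) (t(A) = A/(A - 7) = A/(-7 + A))
(t(k(16, -2)) + 106862) + X = ((-1*(-2))/(-7 - 1*(-2)) + 106862) - 20090 = (2/(-7 + 2) + 106862) - 20090 = (2/(-5) + 106862) - 20090 = (2*(-⅕) + 106862) - 20090 = (-⅖ + 106862) - 20090 = 534308/5 - 20090 = 433858/5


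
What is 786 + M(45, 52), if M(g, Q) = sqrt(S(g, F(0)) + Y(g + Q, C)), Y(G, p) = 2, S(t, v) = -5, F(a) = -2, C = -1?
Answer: 786 + I*sqrt(3) ≈ 786.0 + 1.732*I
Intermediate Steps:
M(g, Q) = I*sqrt(3) (M(g, Q) = sqrt(-5 + 2) = sqrt(-3) = I*sqrt(3))
786 + M(45, 52) = 786 + I*sqrt(3)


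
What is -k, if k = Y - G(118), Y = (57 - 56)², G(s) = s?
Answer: 117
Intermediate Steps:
Y = 1 (Y = 1² = 1)
k = -117 (k = 1 - 1*118 = 1 - 118 = -117)
-k = -1*(-117) = 117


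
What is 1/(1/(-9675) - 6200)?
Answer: -9675/59985001 ≈ -0.00016129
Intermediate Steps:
1/(1/(-9675) - 6200) = 1/(-1/9675 - 6200) = 1/(-59985001/9675) = -9675/59985001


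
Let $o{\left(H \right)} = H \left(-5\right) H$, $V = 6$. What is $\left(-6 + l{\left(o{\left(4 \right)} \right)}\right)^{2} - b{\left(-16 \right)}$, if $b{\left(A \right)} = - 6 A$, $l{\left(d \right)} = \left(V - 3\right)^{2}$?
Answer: $-87$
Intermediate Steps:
$o{\left(H \right)} = - 5 H^{2}$ ($o{\left(H \right)} = - 5 H H = - 5 H^{2}$)
$l{\left(d \right)} = 9$ ($l{\left(d \right)} = \left(6 - 3\right)^{2} = 3^{2} = 9$)
$\left(-6 + l{\left(o{\left(4 \right)} \right)}\right)^{2} - b{\left(-16 \right)} = \left(-6 + 9\right)^{2} - \left(-6\right) \left(-16\right) = 3^{2} - 96 = 9 - 96 = -87$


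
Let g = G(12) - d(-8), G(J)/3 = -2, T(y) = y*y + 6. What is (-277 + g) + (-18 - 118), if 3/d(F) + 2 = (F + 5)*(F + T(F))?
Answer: -78769/188 ≈ -418.98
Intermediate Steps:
T(y) = 6 + y**2 (T(y) = y**2 + 6 = 6 + y**2)
G(J) = -6 (G(J) = 3*(-2) = -6)
d(F) = 3/(-2 + (5 + F)*(6 + F + F**2)) (d(F) = 3/(-2 + (F + 5)*(F + (6 + F**2))) = 3/(-2 + (5 + F)*(6 + F + F**2)))
g = -1125/188 (g = -6 - 3/(28 + (-8)**3 + 6*(-8)**2 + 11*(-8)) = -6 - 3/(28 - 512 + 6*64 - 88) = -6 - 3/(28 - 512 + 384 - 88) = -6 - 3/(-188) = -6 - 3*(-1)/188 = -6 - 1*(-3/188) = -6 + 3/188 = -1125/188 ≈ -5.9840)
(-277 + g) + (-18 - 118) = (-277 - 1125/188) + (-18 - 118) = -53201/188 - 136 = -78769/188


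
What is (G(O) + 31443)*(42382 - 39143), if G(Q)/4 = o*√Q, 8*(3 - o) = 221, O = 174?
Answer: 101843877 - 638083*√174/2 ≈ 9.7635e+7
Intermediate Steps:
o = -197/8 (o = 3 - ⅛*221 = 3 - 221/8 = -197/8 ≈ -24.625)
G(Q) = -197*√Q/2 (G(Q) = 4*(-197*√Q/8) = -197*√Q/2)
(G(O) + 31443)*(42382 - 39143) = (-197*√174/2 + 31443)*(42382 - 39143) = (31443 - 197*√174/2)*3239 = 101843877 - 638083*√174/2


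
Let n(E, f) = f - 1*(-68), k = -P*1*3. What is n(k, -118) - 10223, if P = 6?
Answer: -10273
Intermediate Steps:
k = -18 (k = -6*1*3 = -6*3 = -1*18 = -18)
n(E, f) = 68 + f (n(E, f) = f + 68 = 68 + f)
n(k, -118) - 10223 = (68 - 118) - 10223 = -50 - 10223 = -10273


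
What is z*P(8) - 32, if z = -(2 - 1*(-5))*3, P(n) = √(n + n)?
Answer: -116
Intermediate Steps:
P(n) = √2*√n (P(n) = √(2*n) = √2*√n)
z = -21 (z = -(2 + 5)*3 = -1*7*3 = -7*3 = -21)
z*P(8) - 32 = -21*√2*√8 - 32 = -21*√2*2*√2 - 32 = -21*4 - 32 = -84 - 32 = -116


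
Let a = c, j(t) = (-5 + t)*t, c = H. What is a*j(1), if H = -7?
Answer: 28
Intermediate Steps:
c = -7
j(t) = t*(-5 + t)
a = -7
a*j(1) = -7*(-5 + 1) = -7*(-4) = 28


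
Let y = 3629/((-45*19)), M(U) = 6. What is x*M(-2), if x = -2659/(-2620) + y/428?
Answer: 1267798/210255 ≈ 6.0298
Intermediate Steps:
y = -191/45 (y = 3629/(-855) = 3629*(-1/855) = -191/45 ≈ -4.2444)
x = 633899/630765 (x = -2659/(-2620) - 191/45/428 = -2659*(-1/2620) - 191/45*1/428 = 2659/2620 - 191/19260 = 633899/630765 ≈ 1.0050)
x*M(-2) = (633899/630765)*6 = 1267798/210255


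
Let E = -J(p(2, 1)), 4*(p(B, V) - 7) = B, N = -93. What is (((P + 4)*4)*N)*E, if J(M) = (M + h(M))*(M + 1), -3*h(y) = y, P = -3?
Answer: 15810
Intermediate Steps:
h(y) = -y/3
p(B, V) = 7 + B/4
J(M) = 2*M*(1 + M)/3 (J(M) = (M - M/3)*(M + 1) = (2*M/3)*(1 + M) = 2*M*(1 + M)/3)
E = -85/2 (E = -2*(7 + (¼)*2)*(1 + (7 + (¼)*2))/3 = -2*(7 + ½)*(1 + (7 + ½))/3 = -2*15*(1 + 15/2)/(3*2) = -2*15*17/(3*2*2) = -1*85/2 = -85/2 ≈ -42.500)
(((P + 4)*4)*N)*E = (((-3 + 4)*4)*(-93))*(-85/2) = ((1*4)*(-93))*(-85/2) = (4*(-93))*(-85/2) = -372*(-85/2) = 15810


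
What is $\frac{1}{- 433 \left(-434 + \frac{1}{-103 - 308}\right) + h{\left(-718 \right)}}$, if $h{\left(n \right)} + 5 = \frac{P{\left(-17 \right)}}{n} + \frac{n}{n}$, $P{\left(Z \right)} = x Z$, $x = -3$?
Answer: $\frac{295098}{55454515897} \approx 5.3214 \cdot 10^{-6}$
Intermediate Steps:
$P{\left(Z \right)} = - 3 Z$
$h{\left(n \right)} = -4 + \frac{51}{n}$ ($h{\left(n \right)} = -5 + \left(\frac{\left(-3\right) \left(-17\right)}{n} + \frac{n}{n}\right) = -5 + \left(\frac{51}{n} + 1\right) = -5 + \left(1 + \frac{51}{n}\right) = -4 + \frac{51}{n}$)
$\frac{1}{- 433 \left(-434 + \frac{1}{-103 - 308}\right) + h{\left(-718 \right)}} = \frac{1}{- 433 \left(-434 + \frac{1}{-103 - 308}\right) - \left(4 - \frac{51}{-718}\right)} = \frac{1}{- 433 \left(-434 + \frac{1}{-411}\right) + \left(-4 + 51 \left(- \frac{1}{718}\right)\right)} = \frac{1}{- 433 \left(-434 - \frac{1}{411}\right) - \frac{2923}{718}} = \frac{1}{\left(-433\right) \left(- \frac{178375}{411}\right) - \frac{2923}{718}} = \frac{1}{\frac{77236375}{411} - \frac{2923}{718}} = \frac{1}{\frac{55454515897}{295098}} = \frac{295098}{55454515897}$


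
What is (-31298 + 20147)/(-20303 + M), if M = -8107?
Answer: 3717/9470 ≈ 0.39250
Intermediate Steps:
(-31298 + 20147)/(-20303 + M) = (-31298 + 20147)/(-20303 - 8107) = -11151/(-28410) = -11151*(-1/28410) = 3717/9470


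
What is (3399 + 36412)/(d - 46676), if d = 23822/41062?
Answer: -817359641/958293045 ≈ -0.85293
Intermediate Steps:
d = 11911/20531 (d = 23822*(1/41062) = 11911/20531 ≈ 0.58015)
(3399 + 36412)/(d - 46676) = (3399 + 36412)/(11911/20531 - 46676) = 39811/(-958293045/20531) = 39811*(-20531/958293045) = -817359641/958293045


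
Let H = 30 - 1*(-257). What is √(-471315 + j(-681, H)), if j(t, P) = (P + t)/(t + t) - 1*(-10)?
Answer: 2*I*√54643185987/681 ≈ 686.52*I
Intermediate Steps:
H = 287 (H = 30 + 257 = 287)
j(t, P) = 10 + (P + t)/(2*t) (j(t, P) = (P + t)/((2*t)) + 10 = (P + t)*(1/(2*t)) + 10 = (P + t)/(2*t) + 10 = 10 + (P + t)/(2*t))
√(-471315 + j(-681, H)) = √(-471315 + (½)*(287 + 21*(-681))/(-681)) = √(-471315 + (½)*(-1/681)*(287 - 14301)) = √(-471315 + (½)*(-1/681)*(-14014)) = √(-471315 + 7007/681) = √(-320958508/681) = 2*I*√54643185987/681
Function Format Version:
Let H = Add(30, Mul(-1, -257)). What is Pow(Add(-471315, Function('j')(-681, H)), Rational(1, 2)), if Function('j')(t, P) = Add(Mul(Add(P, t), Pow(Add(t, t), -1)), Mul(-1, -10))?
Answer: Mul(Rational(2, 681), I, Pow(54643185987, Rational(1, 2))) ≈ Mul(686.52, I)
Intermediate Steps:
H = 287 (H = Add(30, 257) = 287)
Function('j')(t, P) = Add(10, Mul(Rational(1, 2), Pow(t, -1), Add(P, t))) (Function('j')(t, P) = Add(Mul(Add(P, t), Pow(Mul(2, t), -1)), 10) = Add(Mul(Add(P, t), Mul(Rational(1, 2), Pow(t, -1))), 10) = Add(Mul(Rational(1, 2), Pow(t, -1), Add(P, t)), 10) = Add(10, Mul(Rational(1, 2), Pow(t, -1), Add(P, t))))
Pow(Add(-471315, Function('j')(-681, H)), Rational(1, 2)) = Pow(Add(-471315, Mul(Rational(1, 2), Pow(-681, -1), Add(287, Mul(21, -681)))), Rational(1, 2)) = Pow(Add(-471315, Mul(Rational(1, 2), Rational(-1, 681), Add(287, -14301))), Rational(1, 2)) = Pow(Add(-471315, Mul(Rational(1, 2), Rational(-1, 681), -14014)), Rational(1, 2)) = Pow(Add(-471315, Rational(7007, 681)), Rational(1, 2)) = Pow(Rational(-320958508, 681), Rational(1, 2)) = Mul(Rational(2, 681), I, Pow(54643185987, Rational(1, 2)))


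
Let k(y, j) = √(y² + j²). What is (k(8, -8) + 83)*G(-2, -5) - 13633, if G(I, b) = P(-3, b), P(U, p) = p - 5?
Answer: -14463 - 80*√2 ≈ -14576.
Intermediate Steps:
P(U, p) = -5 + p
G(I, b) = -5 + b
k(y, j) = √(j² + y²)
(k(8, -8) + 83)*G(-2, -5) - 13633 = (√((-8)² + 8²) + 83)*(-5 - 5) - 13633 = (√(64 + 64) + 83)*(-10) - 13633 = (√128 + 83)*(-10) - 13633 = (8*√2 + 83)*(-10) - 13633 = (83 + 8*√2)*(-10) - 13633 = (-830 - 80*√2) - 13633 = -14463 - 80*√2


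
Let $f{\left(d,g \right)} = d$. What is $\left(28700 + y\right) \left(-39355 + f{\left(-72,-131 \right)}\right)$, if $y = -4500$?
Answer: $-954133400$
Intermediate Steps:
$\left(28700 + y\right) \left(-39355 + f{\left(-72,-131 \right)}\right) = \left(28700 - 4500\right) \left(-39355 - 72\right) = 24200 \left(-39427\right) = -954133400$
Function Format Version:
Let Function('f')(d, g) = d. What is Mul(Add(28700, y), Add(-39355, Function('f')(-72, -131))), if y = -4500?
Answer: -954133400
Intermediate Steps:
Mul(Add(28700, y), Add(-39355, Function('f')(-72, -131))) = Mul(Add(28700, -4500), Add(-39355, -72)) = Mul(24200, -39427) = -954133400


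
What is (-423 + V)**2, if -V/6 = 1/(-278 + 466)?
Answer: 1581255225/8836 ≈ 1.7896e+5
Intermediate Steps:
V = -3/94 (V = -6/(-278 + 466) = -6/188 = -6*1/188 = -3/94 ≈ -0.031915)
(-423 + V)**2 = (-423 - 3/94)**2 = (-39765/94)**2 = 1581255225/8836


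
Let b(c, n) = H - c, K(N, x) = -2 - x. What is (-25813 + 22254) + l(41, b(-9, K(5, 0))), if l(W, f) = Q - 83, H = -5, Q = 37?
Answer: -3605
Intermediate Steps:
b(c, n) = -5 - c
l(W, f) = -46 (l(W, f) = 37 - 83 = -46)
(-25813 + 22254) + l(41, b(-9, K(5, 0))) = (-25813 + 22254) - 46 = -3559 - 46 = -3605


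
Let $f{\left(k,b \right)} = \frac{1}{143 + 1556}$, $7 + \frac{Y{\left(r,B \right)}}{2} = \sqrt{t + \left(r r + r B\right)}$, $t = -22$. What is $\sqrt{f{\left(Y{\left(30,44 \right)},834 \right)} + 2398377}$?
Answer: $\frac{2 \sqrt{1730789362069}}{1699} \approx 1548.7$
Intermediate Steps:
$Y{\left(r,B \right)} = -14 + 2 \sqrt{-22 + r^{2} + B r}$ ($Y{\left(r,B \right)} = -14 + 2 \sqrt{-22 + \left(r r + r B\right)} = -14 + 2 \sqrt{-22 + \left(r^{2} + B r\right)} = -14 + 2 \sqrt{-22 + r^{2} + B r}$)
$f{\left(k,b \right)} = \frac{1}{1699}$
$\sqrt{f{\left(Y{\left(30,44 \right)},834 \right)} + 2398377} = \sqrt{\frac{1}{1699} + 2398377} = \sqrt{\frac{4074842524}{1699}} = \frac{2 \sqrt{1730789362069}}{1699}$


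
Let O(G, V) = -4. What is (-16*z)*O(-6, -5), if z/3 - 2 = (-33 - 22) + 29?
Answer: -4608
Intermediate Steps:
z = -72 (z = 6 + 3*((-33 - 22) + 29) = 6 + 3*(-55 + 29) = 6 + 3*(-26) = 6 - 78 = -72)
(-16*z)*O(-6, -5) = -16*(-72)*(-4) = 1152*(-4) = -4608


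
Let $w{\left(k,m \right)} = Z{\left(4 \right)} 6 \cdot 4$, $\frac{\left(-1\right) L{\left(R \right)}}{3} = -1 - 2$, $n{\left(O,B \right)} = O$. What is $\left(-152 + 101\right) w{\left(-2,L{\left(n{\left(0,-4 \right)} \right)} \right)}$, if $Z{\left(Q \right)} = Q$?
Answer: $-4896$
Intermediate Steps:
$L{\left(R \right)} = 9$ ($L{\left(R \right)} = - 3 \left(-1 - 2\right) = \left(-3\right) \left(-3\right) = 9$)
$w{\left(k,m \right)} = 96$ ($w{\left(k,m \right)} = 4 \cdot 6 \cdot 4 = 4 \cdot 24 = 96$)
$\left(-152 + 101\right) w{\left(-2,L{\left(n{\left(0,-4 \right)} \right)} \right)} = \left(-152 + 101\right) 96 = \left(-51\right) 96 = -4896$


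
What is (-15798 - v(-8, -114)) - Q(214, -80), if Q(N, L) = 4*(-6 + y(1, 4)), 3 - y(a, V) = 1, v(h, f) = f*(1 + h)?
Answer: -16580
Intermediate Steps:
y(a, V) = 2 (y(a, V) = 3 - 1*1 = 3 - 1 = 2)
Q(N, L) = -16 (Q(N, L) = 4*(-6 + 2) = 4*(-4) = -16)
(-15798 - v(-8, -114)) - Q(214, -80) = (-15798 - (-114)*(1 - 8)) - 1*(-16) = (-15798 - (-114)*(-7)) + 16 = (-15798 - 1*798) + 16 = (-15798 - 798) + 16 = -16596 + 16 = -16580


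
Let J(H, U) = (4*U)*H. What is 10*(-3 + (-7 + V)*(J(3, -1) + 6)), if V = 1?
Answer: 330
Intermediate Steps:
J(H, U) = 4*H*U
10*(-3 + (-7 + V)*(J(3, -1) + 6)) = 10*(-3 + (-7 + 1)*(4*3*(-1) + 6)) = 10*(-3 - 6*(-12 + 6)) = 10*(-3 - 6*(-6)) = 10*(-3 + 36) = 10*33 = 330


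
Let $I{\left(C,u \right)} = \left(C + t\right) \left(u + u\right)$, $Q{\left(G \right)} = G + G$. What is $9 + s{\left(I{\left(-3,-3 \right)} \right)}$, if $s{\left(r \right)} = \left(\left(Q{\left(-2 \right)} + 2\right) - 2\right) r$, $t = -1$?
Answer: $-87$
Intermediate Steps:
$Q{\left(G \right)} = 2 G$
$I{\left(C,u \right)} = 2 u \left(-1 + C\right)$ ($I{\left(C,u \right)} = \left(C - 1\right) \left(u + u\right) = \left(-1 + C\right) 2 u = 2 u \left(-1 + C\right)$)
$s{\left(r \right)} = - 4 r$ ($s{\left(r \right)} = \left(\left(2 \left(-2\right) + 2\right) - 2\right) r = \left(\left(-4 + 2\right) - 2\right) r = \left(-2 - 2\right) r = - 4 r$)
$9 + s{\left(I{\left(-3,-3 \right)} \right)} = 9 - 4 \cdot 2 \left(-3\right) \left(-1 - 3\right) = 9 - 4 \cdot 2 \left(-3\right) \left(-4\right) = 9 - 96 = -87$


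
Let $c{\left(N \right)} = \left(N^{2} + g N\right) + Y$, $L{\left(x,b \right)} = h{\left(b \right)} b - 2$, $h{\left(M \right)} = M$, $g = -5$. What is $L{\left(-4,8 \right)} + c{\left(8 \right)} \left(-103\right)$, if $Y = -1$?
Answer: $-2307$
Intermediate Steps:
$L{\left(x,b \right)} = -2 + b^{2}$ ($L{\left(x,b \right)} = b b - 2 = b^{2} - 2 = -2 + b^{2}$)
$c{\left(N \right)} = -1 + N^{2} - 5 N$ ($c{\left(N \right)} = \left(N^{2} - 5 N\right) - 1 = -1 + N^{2} - 5 N$)
$L{\left(-4,8 \right)} + c{\left(8 \right)} \left(-103\right) = \left(-2 + 8^{2}\right) + \left(-1 + 8^{2} - 40\right) \left(-103\right) = \left(-2 + 64\right) + \left(-1 + 64 - 40\right) \left(-103\right) = 62 + 23 \left(-103\right) = 62 - 2369 = -2307$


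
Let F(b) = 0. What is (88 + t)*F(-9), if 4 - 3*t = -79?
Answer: 0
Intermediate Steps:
t = 83/3 (t = 4/3 - ⅓*(-79) = 4/3 + 79/3 = 83/3 ≈ 27.667)
(88 + t)*F(-9) = (88 + 83/3)*0 = (347/3)*0 = 0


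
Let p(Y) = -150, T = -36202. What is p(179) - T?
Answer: 36052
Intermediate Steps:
p(179) - T = -150 - 1*(-36202) = -150 + 36202 = 36052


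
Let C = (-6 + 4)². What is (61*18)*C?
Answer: 4392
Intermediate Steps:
C = 4 (C = (-2)² = 4)
(61*18)*C = (61*18)*4 = 1098*4 = 4392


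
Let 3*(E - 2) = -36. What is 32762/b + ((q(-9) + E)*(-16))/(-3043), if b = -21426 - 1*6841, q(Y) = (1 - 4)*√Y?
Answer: -104217486/86016481 - 144*I/3043 ≈ -1.2116 - 0.047322*I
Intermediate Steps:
E = -10 (E = 2 + (⅓)*(-36) = 2 - 12 = -10)
q(Y) = -3*√Y
b = -28267 (b = -21426 - 6841 = -28267)
32762/b + ((q(-9) + E)*(-16))/(-3043) = 32762/(-28267) + ((-9*I - 10)*(-16))/(-3043) = 32762*(-1/28267) + ((-9*I - 10)*(-16))*(-1/3043) = -32762/28267 + ((-9*I - 10)*(-16))*(-1/3043) = -32762/28267 + ((-10 - 9*I)*(-16))*(-1/3043) = -32762/28267 + (160 + 144*I)*(-1/3043) = -32762/28267 + (-160/3043 - 144*I/3043) = -104217486/86016481 - 144*I/3043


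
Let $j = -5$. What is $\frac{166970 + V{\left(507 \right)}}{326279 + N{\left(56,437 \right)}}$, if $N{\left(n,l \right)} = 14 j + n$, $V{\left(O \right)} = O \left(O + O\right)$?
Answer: $\frac{681068}{326265} \approx 2.0875$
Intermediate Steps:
$V{\left(O \right)} = 2 O^{2}$ ($V{\left(O \right)} = O 2 O = 2 O^{2}$)
$N{\left(n,l \right)} = -70 + n$ ($N{\left(n,l \right)} = 14 \left(-5\right) + n = -70 + n$)
$\frac{166970 + V{\left(507 \right)}}{326279 + N{\left(56,437 \right)}} = \frac{166970 + 2 \cdot 507^{2}}{326279 + \left(-70 + 56\right)} = \frac{166970 + 2 \cdot 257049}{326279 - 14} = \frac{166970 + 514098}{326265} = 681068 \cdot \frac{1}{326265} = \frac{681068}{326265}$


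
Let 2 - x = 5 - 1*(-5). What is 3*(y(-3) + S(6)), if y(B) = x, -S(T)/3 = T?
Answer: -78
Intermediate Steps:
S(T) = -3*T
x = -8 (x = 2 - (5 - 1*(-5)) = 2 - (5 + 5) = 2 - 1*10 = 2 - 10 = -8)
y(B) = -8
3*(y(-3) + S(6)) = 3*(-8 - 3*6) = 3*(-8 - 18) = 3*(-26) = -78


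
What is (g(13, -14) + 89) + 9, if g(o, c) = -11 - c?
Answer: 101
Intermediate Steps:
(g(13, -14) + 89) + 9 = ((-11 - 1*(-14)) + 89) + 9 = ((-11 + 14) + 89) + 9 = (3 + 89) + 9 = 92 + 9 = 101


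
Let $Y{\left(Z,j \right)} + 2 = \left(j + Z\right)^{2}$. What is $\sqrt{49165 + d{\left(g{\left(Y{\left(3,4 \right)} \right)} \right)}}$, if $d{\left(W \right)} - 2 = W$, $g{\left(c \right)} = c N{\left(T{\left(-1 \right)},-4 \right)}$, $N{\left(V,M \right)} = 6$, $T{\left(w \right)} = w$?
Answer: $\sqrt{49449} \approx 222.37$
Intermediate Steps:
$Y{\left(Z,j \right)} = -2 + \left(Z + j\right)^{2}$ ($Y{\left(Z,j \right)} = -2 + \left(j + Z\right)^{2} = -2 + \left(Z + j\right)^{2}$)
$g{\left(c \right)} = 6 c$ ($g{\left(c \right)} = c 6 = 6 c$)
$d{\left(W \right)} = 2 + W$
$\sqrt{49165 + d{\left(g{\left(Y{\left(3,4 \right)} \right)} \right)}} = \sqrt{49165 + \left(2 + 6 \left(-2 + \left(3 + 4\right)^{2}\right)\right)} = \sqrt{49165 + \left(2 + 6 \left(-2 + 7^{2}\right)\right)} = \sqrt{49165 + \left(2 + 6 \left(-2 + 49\right)\right)} = \sqrt{49165 + \left(2 + 6 \cdot 47\right)} = \sqrt{49165 + \left(2 + 282\right)} = \sqrt{49165 + 284} = \sqrt{49449}$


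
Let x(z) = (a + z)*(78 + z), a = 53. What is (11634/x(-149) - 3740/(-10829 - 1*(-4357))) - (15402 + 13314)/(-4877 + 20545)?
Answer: 1626973031/3599817008 ≈ 0.45196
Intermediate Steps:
x(z) = (53 + z)*(78 + z)
(11634/x(-149) - 3740/(-10829 - 1*(-4357))) - (15402 + 13314)/(-4877 + 20545) = (11634/(4134 + (-149)**2 + 131*(-149)) - 3740/(-10829 - 1*(-4357))) - (15402 + 13314)/(-4877 + 20545) = (11634/(4134 + 22201 - 19519) - 3740/(-10829 + 4357)) - 28716/15668 = (11634/6816 - 3740/(-6472)) - 28716/15668 = (11634*(1/6816) - 3740*(-1/6472)) - 1*7179/3917 = (1939/1136 + 935/1618) - 7179/3917 = 2099731/919024 - 7179/3917 = 1626973031/3599817008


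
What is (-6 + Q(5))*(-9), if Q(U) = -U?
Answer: 99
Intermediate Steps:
(-6 + Q(5))*(-9) = (-6 - 1*5)*(-9) = (-6 - 5)*(-9) = -11*(-9) = 99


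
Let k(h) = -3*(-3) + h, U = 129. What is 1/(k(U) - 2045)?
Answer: -1/1907 ≈ -0.00052438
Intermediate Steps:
k(h) = 9 + h
1/(k(U) - 2045) = 1/((9 + 129) - 2045) = 1/(138 - 2045) = 1/(-1907) = -1/1907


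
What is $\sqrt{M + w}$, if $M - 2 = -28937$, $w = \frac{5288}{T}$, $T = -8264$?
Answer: $\frac{2 i \sqrt{7719225757}}{1033} \approx 170.1 i$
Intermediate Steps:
$w = - \frac{661}{1033}$ ($w = \frac{5288}{-8264} = 5288 \left(- \frac{1}{8264}\right) = - \frac{661}{1033} \approx -0.63988$)
$M = -28935$ ($M = 2 - 28937 = -28935$)
$\sqrt{M + w} = \sqrt{-28935 - \frac{661}{1033}} = \sqrt{- \frac{29890516}{1033}} = \frac{2 i \sqrt{7719225757}}{1033}$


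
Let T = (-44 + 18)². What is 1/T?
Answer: 1/676 ≈ 0.0014793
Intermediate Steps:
T = 676 (T = (-26)² = 676)
1/T = 1/676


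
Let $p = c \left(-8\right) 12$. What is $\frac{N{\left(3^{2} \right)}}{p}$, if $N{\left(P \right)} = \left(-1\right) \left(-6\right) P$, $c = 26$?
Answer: $- \frac{9}{416} \approx -0.021635$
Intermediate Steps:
$N{\left(P \right)} = 6 P$
$p = -2496$ ($p = 26 \left(-8\right) 12 = \left(-208\right) 12 = -2496$)
$\frac{N{\left(3^{2} \right)}}{p} = \frac{6 \cdot 3^{2}}{-2496} = 6 \cdot 9 \left(- \frac{1}{2496}\right) = 54 \left(- \frac{1}{2496}\right) = - \frac{9}{416}$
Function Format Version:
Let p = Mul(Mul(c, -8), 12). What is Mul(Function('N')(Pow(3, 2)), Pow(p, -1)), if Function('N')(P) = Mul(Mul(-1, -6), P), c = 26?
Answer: Rational(-9, 416) ≈ -0.021635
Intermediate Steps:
Function('N')(P) = Mul(6, P)
p = -2496 (p = Mul(Mul(26, -8), 12) = Mul(-208, 12) = -2496)
Mul(Function('N')(Pow(3, 2)), Pow(p, -1)) = Mul(Mul(6, Pow(3, 2)), Pow(-2496, -1)) = Mul(Mul(6, 9), Rational(-1, 2496)) = Mul(54, Rational(-1, 2496)) = Rational(-9, 416)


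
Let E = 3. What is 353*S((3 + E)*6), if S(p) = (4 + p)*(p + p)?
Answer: 1016640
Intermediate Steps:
S(p) = 2*p*(4 + p) (S(p) = (4 + p)*(2*p) = 2*p*(4 + p))
353*S((3 + E)*6) = 353*(2*((3 + 3)*6)*(4 + (3 + 3)*6)) = 353*(2*(6*6)*(4 + 6*6)) = 353*(2*36*(4 + 36)) = 353*(2*36*40) = 353*2880 = 1016640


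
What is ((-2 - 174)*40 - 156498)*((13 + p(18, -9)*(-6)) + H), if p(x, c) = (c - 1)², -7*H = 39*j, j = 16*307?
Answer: 32000625226/7 ≈ 4.5715e+9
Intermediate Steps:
j = 4912
H = -191568/7 (H = -39*4912/7 = -⅐*191568 = -191568/7 ≈ -27367.)
p(x, c) = (-1 + c)²
((-2 - 174)*40 - 156498)*((13 + p(18, -9)*(-6)) + H) = ((-2 - 174)*40 - 156498)*((13 + (-1 - 9)²*(-6)) - 191568/7) = (-176*40 - 156498)*((13 + (-10)²*(-6)) - 191568/7) = (-7040 - 156498)*((13 + 100*(-6)) - 191568/7) = -163538*((13 - 600) - 191568/7) = -163538*(-587 - 191568/7) = -163538*(-195677/7) = 32000625226/7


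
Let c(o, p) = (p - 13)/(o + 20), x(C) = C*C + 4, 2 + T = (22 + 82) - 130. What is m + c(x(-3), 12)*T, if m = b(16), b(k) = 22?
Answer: 754/33 ≈ 22.848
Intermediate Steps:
T = -28 (T = -2 + ((22 + 82) - 130) = -2 + (104 - 130) = -2 - 26 = -28)
x(C) = 4 + C² (x(C) = C² + 4 = 4 + C²)
c(o, p) = (-13 + p)/(20 + o)
m = 22
m + c(x(-3), 12)*T = 22 + ((-13 + 12)/(20 + (4 + (-3)²)))*(-28) = 22 + (-1/(20 + (4 + 9)))*(-28) = 22 + (-1/(20 + 13))*(-28) = 22 + (-1/33)*(-28) = 22 + ((1/33)*(-1))*(-28) = 22 - 1/33*(-28) = 22 + 28/33 = 754/33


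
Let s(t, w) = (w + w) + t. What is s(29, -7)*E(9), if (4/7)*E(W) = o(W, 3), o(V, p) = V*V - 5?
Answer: 1995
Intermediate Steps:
o(V, p) = -5 + V² (o(V, p) = V² - 5 = -5 + V²)
E(W) = -35/4 + 7*W²/4 (E(W) = 7*(-5 + W²)/4 = -35/4 + 7*W²/4)
s(t, w) = t + 2*w (s(t, w) = 2*w + t = t + 2*w)
s(29, -7)*E(9) = (29 + 2*(-7))*(-35/4 + (7/4)*9²) = (29 - 14)*(-35/4 + (7/4)*81) = 15*(-35/4 + 567/4) = 15*133 = 1995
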